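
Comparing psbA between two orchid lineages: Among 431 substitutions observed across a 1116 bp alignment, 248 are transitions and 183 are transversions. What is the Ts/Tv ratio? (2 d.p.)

1.36

R = 248/183 = 1.355191… ≈ 1.36 (to 2 d.p.).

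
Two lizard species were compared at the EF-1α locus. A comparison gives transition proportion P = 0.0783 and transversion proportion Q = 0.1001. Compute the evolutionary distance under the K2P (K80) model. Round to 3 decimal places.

0.204

Under the Kimura two-parameter model, d = −½ ln(1 − 2P − Q) − ¼ ln(1 − 2Q).
1 − 2P − Q = 0.7433, giving −½ ln(0.7433) = 0.148328.
1 − 2Q = 0.7998, giving −¼ ln(0.7998) = 0.055848.
d = 0.148328 + 0.055848 = 0.204176.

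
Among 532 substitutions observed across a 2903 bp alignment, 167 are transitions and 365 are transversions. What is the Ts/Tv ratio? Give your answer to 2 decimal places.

R = 167/365 = 0.457534… ≈ 0.46 (to 2 d.p.).

0.46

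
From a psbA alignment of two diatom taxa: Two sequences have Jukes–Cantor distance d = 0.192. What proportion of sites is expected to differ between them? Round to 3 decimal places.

0.169

p = (3/4)(1 − e^(−4d/3)) = 0.75 × (1 − e^(-0.256)) = 0.75 × (1 − 0.774142) = 0.169394.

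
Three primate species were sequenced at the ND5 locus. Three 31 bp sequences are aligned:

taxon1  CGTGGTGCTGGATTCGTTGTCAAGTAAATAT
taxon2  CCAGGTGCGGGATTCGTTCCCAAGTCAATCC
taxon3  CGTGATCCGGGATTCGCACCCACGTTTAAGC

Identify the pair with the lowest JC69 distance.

taxon1 and taxon2

taxon1–taxon2: 8/31 differ, p = 0.258, d = 0.316.
taxon1–taxon3: 13/31 differ, p = 0.419, d = 0.614.
taxon2–taxon3: 11/31 differ, p = 0.355, d = 0.481.
The smallest distance is between taxon1 and taxon2.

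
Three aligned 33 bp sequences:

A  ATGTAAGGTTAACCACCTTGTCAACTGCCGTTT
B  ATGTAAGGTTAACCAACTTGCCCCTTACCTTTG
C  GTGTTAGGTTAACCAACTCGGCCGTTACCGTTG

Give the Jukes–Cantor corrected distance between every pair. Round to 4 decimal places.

d(A,B) = 0.2928, d(A,C) = 0.3882, d(B,C) = 0.2082

A–B: 8/33 sites differ → p ≈ 0.242424, d = −0.75 ln(1 − 0.323232) = 0.292820 ≈ 0.2928.
A–C: 10/33 sites differ → p ≈ 0.30303, d = −0.75 ln(1 − 0.40404) = 0.388186 ≈ 0.3882.
B–C: 6/33 sites differ → p ≈ 0.181818, d = −0.75 ln(1 − 0.242424) = 0.208224 ≈ 0.2082.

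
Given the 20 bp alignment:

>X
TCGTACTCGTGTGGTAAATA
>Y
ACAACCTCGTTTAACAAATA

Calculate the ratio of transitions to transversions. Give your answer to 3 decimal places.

Transitions are A↔G and C↔T; transversions are all other mismatches.
Transitions: 4. Transversions: 4.
R = 4/4 = 1.000.

1.000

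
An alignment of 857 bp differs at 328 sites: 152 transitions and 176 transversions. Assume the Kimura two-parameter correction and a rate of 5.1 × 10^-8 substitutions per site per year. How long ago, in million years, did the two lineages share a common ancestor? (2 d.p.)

5.32

P = 152/857 ≈ 0.177363 and Q = 176/857 ≈ 0.205368.
Under the Kimura two-parameter model, d = −½ ln(1 − 2P − Q) − ¼ ln(1 − 2Q).
1 − 2P − Q = 0.439906, giving −½ ln(0.439906) = 0.410597.
1 − 2Q = 0.589264, giving −¼ ln(0.589264) = 0.132220.
d = 0.410597 + 0.132220 = 0.542817.
Under a molecular clock d = 2μt, so t = d/(2μ) = 0.542817 / (2 × 5.1 × 10^-8) = 5.32 million years.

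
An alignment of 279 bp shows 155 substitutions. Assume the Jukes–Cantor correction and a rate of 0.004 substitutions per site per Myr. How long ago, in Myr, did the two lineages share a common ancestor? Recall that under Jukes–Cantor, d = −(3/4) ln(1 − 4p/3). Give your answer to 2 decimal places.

p = 155/279 ≈ 0.555556.
d = −(3/4) ln(1 − 4p/3) = −0.75 ln(1 − 0.740741) = −0.75 ln(0.259259)
  = −0.75 × (-1.349928) = 1.012446 substitutions/site.
Under a molecular clock d = 2μt, so t = d/(2μ) = 1.012446 / (2 × 0.004) = 126.56 Myr.

126.56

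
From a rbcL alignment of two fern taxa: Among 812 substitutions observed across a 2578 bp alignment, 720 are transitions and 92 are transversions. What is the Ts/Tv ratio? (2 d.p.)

7.83

R = 720/92 = 7.826086… ≈ 7.83 (to 2 d.p.).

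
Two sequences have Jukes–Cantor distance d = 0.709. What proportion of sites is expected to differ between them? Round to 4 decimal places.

p = (3/4)(1 − e^(−4d/3)) = 0.75 × (1 − e^(-0.945333)) = 0.75 × (1 − 0.388550) = 0.458588.

0.4586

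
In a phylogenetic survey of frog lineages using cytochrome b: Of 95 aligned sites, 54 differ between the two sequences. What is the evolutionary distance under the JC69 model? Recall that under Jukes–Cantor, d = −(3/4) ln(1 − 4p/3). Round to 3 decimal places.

1.064

p = 54/95 ≈ 0.568421.
d = −(3/4) ln(1 − 4p/3) = −0.75 ln(1 − 0.757895) = −0.75 ln(0.242105)
  = −0.75 × (-1.418384) = 1.063788 substitutions/site.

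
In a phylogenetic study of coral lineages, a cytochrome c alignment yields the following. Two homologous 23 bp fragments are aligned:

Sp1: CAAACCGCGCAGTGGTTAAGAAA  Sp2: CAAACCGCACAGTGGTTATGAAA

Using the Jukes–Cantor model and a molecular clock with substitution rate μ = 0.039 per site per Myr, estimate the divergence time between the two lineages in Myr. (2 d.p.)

The sequences differ at 2 of 23 sites (9, 19), so p = 2/23 ≈ 0.086957.
d = −(3/4) ln(1 − 4p/3) = −0.75 ln(1 − 0.115943) = −0.75 ln(0.884057)
  = −0.75 × (-0.123234) = 0.092426 substitutions/site.
Under a molecular clock d = 2μt, so t = d/(2μ) = 0.092426 / (2 × 0.039) = 1.18 Myr.

1.18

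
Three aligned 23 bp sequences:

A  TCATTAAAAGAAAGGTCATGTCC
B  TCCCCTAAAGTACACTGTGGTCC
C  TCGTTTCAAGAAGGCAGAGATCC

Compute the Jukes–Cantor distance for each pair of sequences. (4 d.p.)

A–B: 11/23 sites differ → p ≈ 0.478261, d = −0.75 ln(1 − 0.637681) = 0.761423 ≈ 0.7614.
A–C: 9/23 sites differ → p ≈ 0.391304, d = −0.75 ln(1 − 0.521739) = 0.553199 ≈ 0.5532.
B–C: 10/23 sites differ → p ≈ 0.434783, d = −0.75 ln(1 − 0.579711) = 0.650110 ≈ 0.6501.

d(A,B) = 0.7614, d(A,C) = 0.5532, d(B,C) = 0.6501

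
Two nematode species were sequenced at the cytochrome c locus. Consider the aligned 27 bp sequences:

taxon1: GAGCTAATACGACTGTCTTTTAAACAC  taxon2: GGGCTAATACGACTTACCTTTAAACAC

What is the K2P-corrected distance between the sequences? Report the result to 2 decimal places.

0.17

Of 27 sites, 2 differences are transitions and 2 are transversions, so P = 2/27 ≈ 0.074074 and Q = 2/27 ≈ 0.074074.
Under the Kimura two-parameter model, d = −½ ln(1 − 2P − Q) − ¼ ln(1 − 2Q).
1 − 2P − Q = 0.777778, giving −½ ln(0.777778) = 0.125657.
1 − 2Q = 0.851852, giving −¼ ln(0.851852) = 0.040086.
d = 0.125657 + 0.040086 = 0.165743.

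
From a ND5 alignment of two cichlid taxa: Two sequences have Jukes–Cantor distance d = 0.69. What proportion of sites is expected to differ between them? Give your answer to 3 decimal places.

p = (3/4)(1 − e^(−4d/3)) = 0.75 × (1 − e^(-0.92)) = 0.75 × (1 − 0.398519) = 0.451111.

0.451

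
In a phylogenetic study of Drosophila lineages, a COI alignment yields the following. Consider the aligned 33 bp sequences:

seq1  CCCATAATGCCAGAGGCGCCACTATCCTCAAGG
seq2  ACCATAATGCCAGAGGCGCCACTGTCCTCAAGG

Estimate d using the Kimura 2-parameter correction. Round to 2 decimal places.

0.06

Of 33 sites, 1 differences are transitions and 1 are transversions, so P = 1/33 ≈ 0.030303 and Q = 1/33 ≈ 0.030303.
Under the Kimura two-parameter model, d = −½ ln(1 − 2P − Q) − ¼ ln(1 − 2Q).
1 − 2P − Q = 0.909091, giving −½ ln(0.909091) = 0.047655.
1 − 2Q = 0.939394, giving −¼ ln(0.939394) = 0.015630.
d = 0.047655 + 0.015630 = 0.063285.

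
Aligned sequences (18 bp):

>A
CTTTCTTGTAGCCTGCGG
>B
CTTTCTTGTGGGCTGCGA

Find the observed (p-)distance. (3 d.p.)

0.167

The sequences differ at 3 of 18 positions (sites 10, 12, 18).
p = 3/18 = 0.166666… ≈ 0.167 (to 3 d.p.).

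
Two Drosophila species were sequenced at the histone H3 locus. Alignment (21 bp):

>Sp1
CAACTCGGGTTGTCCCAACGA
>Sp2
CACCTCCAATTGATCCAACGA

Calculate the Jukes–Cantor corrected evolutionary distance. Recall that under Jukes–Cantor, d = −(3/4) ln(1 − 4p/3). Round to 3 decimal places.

The sequences differ at 6 of 21 sites (3, 7, 8, 9, 13, 14), so p = 6/21 ≈ 0.285714.
d = −(3/4) ln(1 − 4p/3) = −0.75 ln(1 − 0.380952) = −0.75 ln(0.619048)
  = −0.75 × (-0.479572) = 0.359679 substitutions/site.

0.360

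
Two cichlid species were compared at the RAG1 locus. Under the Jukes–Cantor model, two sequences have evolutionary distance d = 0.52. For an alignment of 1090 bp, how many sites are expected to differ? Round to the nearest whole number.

409

Invert JC69: p = (3/4)(1 − e^(−4d/3)) = 0.75 × (1 − e^(-0.693333)) = 0.75 × (1 − 0.499907) = 0.375070.
Expected differing sites = pL ≈ 0.375070 × 1090 = 408.8263 ≈ 409.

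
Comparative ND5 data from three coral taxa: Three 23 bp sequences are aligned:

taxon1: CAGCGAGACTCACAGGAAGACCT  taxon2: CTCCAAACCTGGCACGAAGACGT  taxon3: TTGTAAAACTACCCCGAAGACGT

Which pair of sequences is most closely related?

taxon1–taxon2: 9/23 differ, p = 0.391, d = 0.553.
taxon1–taxon3: 10/23 differ, p = 0.435, d = 0.650.
taxon2–taxon3: 7/23 differ, p = 0.304, d = 0.390.
The smallest distance is between taxon2 and taxon3.

taxon2 and taxon3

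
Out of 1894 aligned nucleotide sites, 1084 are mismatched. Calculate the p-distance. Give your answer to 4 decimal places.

p = 1084/1894 = 0.572333… ≈ 0.5723 (to 4 d.p.).

0.5723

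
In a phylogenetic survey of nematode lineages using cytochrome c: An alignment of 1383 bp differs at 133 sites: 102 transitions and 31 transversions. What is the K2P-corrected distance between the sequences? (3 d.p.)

0.105

P = 102/1383 ≈ 0.073753 and Q = 31/1383 ≈ 0.022415.
Under the Kimura two-parameter model, d = −½ ln(1 − 2P − Q) − ¼ ln(1 − 2Q).
1 − 2P − Q = 0.830079, giving −½ ln(0.830079) = 0.093117.
1 − 2Q = 0.95517, giving −¼ ln(0.95517) = 0.011466.
d = 0.093117 + 0.011466 = 0.104583.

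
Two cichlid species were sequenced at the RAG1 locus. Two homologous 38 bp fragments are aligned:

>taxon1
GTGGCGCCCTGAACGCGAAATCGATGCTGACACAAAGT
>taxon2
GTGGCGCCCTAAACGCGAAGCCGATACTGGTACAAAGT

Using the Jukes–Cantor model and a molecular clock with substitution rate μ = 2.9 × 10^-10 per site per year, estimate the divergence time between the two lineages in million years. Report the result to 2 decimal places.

The sequences differ at 6 of 38 sites (11, 20, 21, 26, 30, 31), so p = 6/38 ≈ 0.157895.
d = −(3/4) ln(1 − 4p/3) = −0.75 ln(1 − 0.210527) = −0.75 ln(0.789473)
  = −0.75 × (-0.236390) = 0.177293 substitutions/site.
Under a molecular clock d = 2μt, so t = d/(2μ) = 0.177293 / (2 × 2.9 × 10^-10) = 305.68 million years.

305.68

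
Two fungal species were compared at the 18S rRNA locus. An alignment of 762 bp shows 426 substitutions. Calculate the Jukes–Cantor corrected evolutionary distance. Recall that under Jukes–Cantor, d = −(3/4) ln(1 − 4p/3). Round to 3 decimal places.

1.026

p = 426/762 ≈ 0.559055.
d = −(3/4) ln(1 − 4p/3) = −0.75 ln(1 − 0.745407) = −0.75 ln(0.254593)
  = −0.75 × (-1.368089) = 1.026067 substitutions/site.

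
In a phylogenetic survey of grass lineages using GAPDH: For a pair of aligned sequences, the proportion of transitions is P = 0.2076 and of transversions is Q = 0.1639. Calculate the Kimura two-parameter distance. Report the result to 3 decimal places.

Under the Kimura two-parameter model, d = −½ ln(1 − 2P − Q) − ¼ ln(1 − 2Q).
1 − 2P − Q = 0.4209, giving −½ ln(0.4209) = 0.432680.
1 − 2Q = 0.6722, giving −¼ ln(0.6722) = 0.099300.
d = 0.432680 + 0.099300 = 0.531980.

0.532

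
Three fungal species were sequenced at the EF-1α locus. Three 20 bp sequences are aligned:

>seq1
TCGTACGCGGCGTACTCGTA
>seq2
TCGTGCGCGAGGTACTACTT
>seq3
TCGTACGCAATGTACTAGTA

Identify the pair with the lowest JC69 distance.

seq1 and seq3

seq1–seq2: 6/20 differ, p = 0.300, d = 0.383.
seq1–seq3: 4/20 differ, p = 0.200, d = 0.233.
seq2–seq3: 5/20 differ, p = 0.250, d = 0.304.
The smallest distance is between seq1 and seq3.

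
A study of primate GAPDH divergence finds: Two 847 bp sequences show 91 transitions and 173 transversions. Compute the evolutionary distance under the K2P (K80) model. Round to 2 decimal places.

0.40

P = 91/847 ≈ 0.107438 and Q = 173/847 ≈ 0.20425.
Under the Kimura two-parameter model, d = −½ ln(1 − 2P − Q) − ¼ ln(1 − 2Q).
1 − 2P − Q = 0.580874, giving −½ ln(0.580874) = 0.271611.
1 − 2Q = 0.5915, giving −¼ ln(0.5915) = 0.131273.
d = 0.271611 + 0.131273 = 0.402884.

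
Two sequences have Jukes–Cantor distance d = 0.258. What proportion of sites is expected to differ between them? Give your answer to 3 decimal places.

0.218

p = (3/4)(1 − e^(−4d/3)) = 0.75 × (1 − e^(-0.344)) = 0.75 × (1 − 0.708929) = 0.218303.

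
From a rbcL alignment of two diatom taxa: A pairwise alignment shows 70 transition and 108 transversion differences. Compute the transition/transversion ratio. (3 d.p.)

R = 70/108 = 0.648148… ≈ 0.648 (to 3 d.p.).

0.648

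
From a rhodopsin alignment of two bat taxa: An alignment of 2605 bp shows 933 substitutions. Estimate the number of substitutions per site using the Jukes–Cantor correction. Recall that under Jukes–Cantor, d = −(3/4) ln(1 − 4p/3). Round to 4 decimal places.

0.4869

p = 933/2605 ≈ 0.358157.
d = −(3/4) ln(1 − 4p/3) = −0.75 ln(1 − 0.477543) = −0.75 ln(0.522457)
  = −0.75 × (-0.649213) = 0.486910 substitutions/site.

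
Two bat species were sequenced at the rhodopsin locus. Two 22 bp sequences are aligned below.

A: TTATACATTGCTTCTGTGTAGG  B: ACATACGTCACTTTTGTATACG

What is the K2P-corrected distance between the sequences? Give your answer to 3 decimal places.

0.556

Of 22 sites, 6 differences are transitions and 2 are transversions, so P = 6/22 ≈ 0.272727 and Q = 2/22 ≈ 0.090909.
Under the Kimura two-parameter model, d = −½ ln(1 − 2P − Q) − ¼ ln(1 − 2Q).
1 − 2P − Q = 0.363637, giving −½ ln(0.363637) = 0.505800.
1 − 2Q = 0.818182, giving −¼ ln(0.818182) = 0.050168.
d = 0.505800 + 0.050168 = 0.555968.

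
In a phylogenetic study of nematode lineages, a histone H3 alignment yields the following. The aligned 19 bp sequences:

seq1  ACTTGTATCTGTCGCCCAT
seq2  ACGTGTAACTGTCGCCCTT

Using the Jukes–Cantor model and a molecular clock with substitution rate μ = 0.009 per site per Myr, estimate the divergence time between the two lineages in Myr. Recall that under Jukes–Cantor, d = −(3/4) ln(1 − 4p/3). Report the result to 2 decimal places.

9.85

The sequences differ at 3 of 19 sites (3, 8, 18), so p = 3/19 ≈ 0.157895.
d = −(3/4) ln(1 − 4p/3) = −0.75 ln(1 − 0.210527) = −0.75 ln(0.789473)
  = −0.75 × (-0.236390) = 0.177293 substitutions/site.
Under a molecular clock d = 2μt, so t = d/(2μ) = 0.177293 / (2 × 0.009) = 9.85 Myr.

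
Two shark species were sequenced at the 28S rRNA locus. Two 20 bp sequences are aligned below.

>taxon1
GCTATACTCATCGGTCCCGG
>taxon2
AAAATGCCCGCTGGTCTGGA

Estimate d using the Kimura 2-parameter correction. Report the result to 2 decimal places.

Of 20 sites, 8 differences are transitions and 3 are transversions, so P = 8/20 = 0.4 and Q = 3/20 = 0.15.
Under the Kimura two-parameter model, d = −½ ln(1 − 2P − Q) − ¼ ln(1 − 2Q).
1 − 2P − Q = 0.05, giving −½ ln(0.05) = 1.497866.
1 − 2Q = 0.7, giving −¼ ln(0.7) = 0.089169.
d = 1.497866 + 0.089169 = 1.587035.

1.59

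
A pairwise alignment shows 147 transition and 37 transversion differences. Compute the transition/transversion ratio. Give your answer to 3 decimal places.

R = 147/37 = 3.972972… ≈ 3.973 (to 3 d.p.).

3.973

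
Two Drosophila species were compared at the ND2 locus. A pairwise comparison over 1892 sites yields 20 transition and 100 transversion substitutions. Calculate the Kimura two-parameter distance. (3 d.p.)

0.066

P = 20/1892 ≈ 0.010571 and Q = 100/1892 ≈ 0.052854.
Under the Kimura two-parameter model, d = −½ ln(1 − 2P − Q) − ¼ ln(1 − 2Q).
1 − 2P − Q = 0.926004, giving −½ ln(0.926004) = 0.038438.
1 − 2Q = 0.894292, giving −¼ ln(0.894292) = 0.027931.
d = 0.038438 + 0.027931 = 0.066369.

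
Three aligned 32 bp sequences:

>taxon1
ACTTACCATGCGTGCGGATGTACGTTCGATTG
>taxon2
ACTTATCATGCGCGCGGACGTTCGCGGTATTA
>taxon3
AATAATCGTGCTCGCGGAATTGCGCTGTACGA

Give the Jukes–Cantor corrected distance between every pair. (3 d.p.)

d(taxon1,taxon2) = 0.353, d(taxon1,taxon3) = 0.736, d(taxon2,taxon3) = 0.404

taxon1–taxon2: 9/32 sites differ → p = 0.28125, d = −0.75 ln(1 − 0.375) = 0.352503 ≈ 0.353.
taxon1–taxon3: 15/32 sites differ → p = 0.46875, d = −0.75 ln(1 − 0.625) = 0.735622 ≈ 0.736.
taxon2–taxon3: 10/32 sites differ → p = 0.3125, d = −0.75 ln(1 − 0.416667) = 0.404248 ≈ 0.404.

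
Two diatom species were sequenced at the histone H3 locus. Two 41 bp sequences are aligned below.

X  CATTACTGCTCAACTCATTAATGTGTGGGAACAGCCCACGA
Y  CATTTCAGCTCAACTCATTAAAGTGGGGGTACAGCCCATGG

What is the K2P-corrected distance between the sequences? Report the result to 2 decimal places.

0.19

Of 41 sites, 2 differences are transitions and 5 are transversions, so P = 2/41 ≈ 0.04878 and Q = 5/41 ≈ 0.121951.
Under the Kimura two-parameter model, d = −½ ln(1 − 2P − Q) − ¼ ln(1 − 2Q).
1 − 2P − Q = 0.780489, giving −½ ln(0.780489) = 0.123917.
1 − 2Q = 0.756098, giving −¼ ln(0.756098) = 0.069896.
d = 0.123917 + 0.069896 = 0.193813.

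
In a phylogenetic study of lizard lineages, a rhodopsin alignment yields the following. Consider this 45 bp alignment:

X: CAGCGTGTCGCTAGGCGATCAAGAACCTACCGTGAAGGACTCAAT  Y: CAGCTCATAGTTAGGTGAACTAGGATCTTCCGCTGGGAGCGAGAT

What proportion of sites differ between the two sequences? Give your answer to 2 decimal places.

0.44

The sequences differ at 20 of 45 positions.
p = 20/45 = 0.444444… ≈ 0.44 (to 2 d.p.).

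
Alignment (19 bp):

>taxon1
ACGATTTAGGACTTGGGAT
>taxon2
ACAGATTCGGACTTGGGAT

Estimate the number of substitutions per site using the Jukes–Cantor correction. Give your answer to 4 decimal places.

The sequences differ at 4 of 19 sites (3, 4, 5, 8), so p = 4/19 ≈ 0.210526.
d = −(3/4) ln(1 − 4p/3) = −0.75 ln(1 − 0.280701) = −0.75 ln(0.719299)
  = −0.75 × (-0.329478) = 0.247109 substitutions/site.

0.2471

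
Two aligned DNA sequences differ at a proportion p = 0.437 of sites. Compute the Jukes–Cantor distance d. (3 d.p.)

0.655

d = −(3/4) ln(1 − 4p/3) = −0.75 ln(1 − 0.582667) = −0.75 ln(0.417333)
  = −0.75 × (-0.873871) = 0.655403 substitutions/site.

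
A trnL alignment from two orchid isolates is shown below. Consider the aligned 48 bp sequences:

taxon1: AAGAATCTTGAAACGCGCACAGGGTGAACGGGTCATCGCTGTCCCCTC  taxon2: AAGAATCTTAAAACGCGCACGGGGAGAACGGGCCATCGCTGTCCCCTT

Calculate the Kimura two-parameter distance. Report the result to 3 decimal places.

Of 48 sites, 4 differences are transitions and 1 are transversions, so P = 4/48 ≈ 0.083333 and Q = 1/48 ≈ 0.020833.
Under the Kimura two-parameter model, d = −½ ln(1 − 2P − Q) − ¼ ln(1 − 2Q).
1 − 2P − Q = 0.812501, giving −½ ln(0.812501) = 0.103819.
1 − 2Q = 0.958334, giving −¼ ln(0.958334) = 0.010640.
d = 0.103819 + 0.010640 = 0.114459.

0.114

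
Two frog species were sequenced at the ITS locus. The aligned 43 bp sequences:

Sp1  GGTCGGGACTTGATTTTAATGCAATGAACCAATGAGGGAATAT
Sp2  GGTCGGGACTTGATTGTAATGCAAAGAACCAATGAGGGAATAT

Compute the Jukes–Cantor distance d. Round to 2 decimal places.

The sequences differ at 2 of 43 sites (16, 25), so p = 2/43 ≈ 0.046512.
d = −(3/4) ln(1 − 4p/3) = −0.75 ln(1 − 0.062016) = −0.75 ln(0.937984)
  = −0.75 × (-0.064022) = 0.048017 substitutions/site.

0.05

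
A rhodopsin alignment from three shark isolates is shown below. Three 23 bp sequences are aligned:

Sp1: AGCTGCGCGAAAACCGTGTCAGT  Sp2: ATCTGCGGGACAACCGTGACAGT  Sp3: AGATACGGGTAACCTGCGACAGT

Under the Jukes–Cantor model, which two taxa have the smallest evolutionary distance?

Sp1 and Sp2

Sp1–Sp2: 4/23 differ, p = 0.174, d = 0.198.
Sp1–Sp3: 8/23 differ, p = 0.348, d = 0.467.
Sp2–Sp3: 8/23 differ, p = 0.348, d = 0.467.
The smallest distance is between Sp1 and Sp2.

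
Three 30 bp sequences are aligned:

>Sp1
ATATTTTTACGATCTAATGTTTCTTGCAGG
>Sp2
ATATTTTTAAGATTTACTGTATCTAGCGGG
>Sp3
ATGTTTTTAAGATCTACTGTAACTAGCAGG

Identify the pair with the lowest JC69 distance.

Sp1–Sp2: 6/30 differ, p = 0.200, d = 0.233.
Sp1–Sp3: 6/30 differ, p = 0.200, d = 0.233.
Sp2–Sp3: 4/30 differ, p = 0.133, d = 0.147.
The smallest distance is between Sp2 and Sp3.

Sp2 and Sp3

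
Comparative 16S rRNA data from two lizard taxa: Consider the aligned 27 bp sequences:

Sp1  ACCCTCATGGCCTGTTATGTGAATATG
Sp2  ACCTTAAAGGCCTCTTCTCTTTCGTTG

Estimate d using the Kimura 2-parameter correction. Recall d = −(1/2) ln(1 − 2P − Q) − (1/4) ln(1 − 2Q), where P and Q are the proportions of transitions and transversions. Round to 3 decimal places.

0.631

Of 27 sites, 1 differences are transitions and 10 are transversions, so P = 1/27 ≈ 0.037037 and Q = 10/27 ≈ 0.37037.
Under the Kimura two-parameter model, d = −½ ln(1 − 2P − Q) − ¼ ln(1 − 2Q).
1 − 2P − Q = 0.555556, giving −½ ln(0.555556) = 0.293893.
1 − 2Q = 0.25926, giving −¼ ln(0.25926) = 0.337481.
d = 0.293893 + 0.337481 = 0.631374.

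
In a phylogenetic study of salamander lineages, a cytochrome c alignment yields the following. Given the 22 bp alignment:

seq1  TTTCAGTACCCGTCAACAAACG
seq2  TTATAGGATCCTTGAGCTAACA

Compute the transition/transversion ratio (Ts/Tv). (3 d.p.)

0.800

Transitions are A↔G and C↔T; transversions are all other mismatches.
Transitions: 4. Transversions: 5.
R = 4/5 = 0.800.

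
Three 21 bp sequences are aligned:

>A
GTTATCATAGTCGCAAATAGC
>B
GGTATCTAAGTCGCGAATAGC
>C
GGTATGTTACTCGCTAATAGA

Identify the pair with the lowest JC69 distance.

A–B: 4/21 differ, p = 0.190, d = 0.220.
A–C: 6/21 differ, p = 0.286, d = 0.360.
B–C: 5/21 differ, p = 0.238, d = 0.286.
The smallest distance is between A and B.

A and B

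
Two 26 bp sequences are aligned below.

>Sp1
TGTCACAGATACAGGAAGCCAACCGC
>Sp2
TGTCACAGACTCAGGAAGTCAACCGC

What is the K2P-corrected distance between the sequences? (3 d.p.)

0.127

Of 26 sites, 2 differences are transitions and 1 are transversions, so P = 2/26 ≈ 0.076923 and Q = 1/26 ≈ 0.038462.
Under the Kimura two-parameter model, d = −½ ln(1 − 2P − Q) − ¼ ln(1 − 2Q).
1 − 2P − Q = 0.807692, giving −½ ln(0.807692) = 0.106787.
1 − 2Q = 0.923076, giving −¼ ln(0.923076) = 0.020011.
d = 0.106787 + 0.020011 = 0.126798.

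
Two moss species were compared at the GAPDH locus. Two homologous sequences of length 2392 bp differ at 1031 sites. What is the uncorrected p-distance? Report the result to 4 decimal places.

0.4310

p = 1031/2392 = 0.431020… ≈ 0.4310 (to 4 d.p.).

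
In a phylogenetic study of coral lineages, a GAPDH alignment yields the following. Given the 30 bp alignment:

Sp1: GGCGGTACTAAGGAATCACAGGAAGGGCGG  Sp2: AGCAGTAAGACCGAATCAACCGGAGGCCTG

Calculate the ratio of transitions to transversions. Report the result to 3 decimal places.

0.333

Transitions are A↔G and C↔T; transversions are all other mismatches.
Transitions: 3. Transversions: 9.
R = 3/9 = 0.333333… ≈ 0.333 (to 3 d.p.).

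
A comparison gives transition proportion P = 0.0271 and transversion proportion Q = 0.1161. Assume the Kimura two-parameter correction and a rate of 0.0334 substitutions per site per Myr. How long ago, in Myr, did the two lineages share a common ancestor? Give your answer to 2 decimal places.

2.39

Under the Kimura two-parameter model, d = −½ ln(1 − 2P − Q) − ¼ ln(1 − 2Q).
1 − 2P − Q = 0.8297, giving −½ ln(0.8297) = 0.093346.
1 − 2Q = 0.7678, giving −¼ ln(0.7678) = 0.066056.
d = 0.093346 + 0.066056 = 0.159402.
Under a molecular clock d = 2μt, so t = d/(2μ) = 0.159402 / (2 × 0.0334) = 2.39 Myr.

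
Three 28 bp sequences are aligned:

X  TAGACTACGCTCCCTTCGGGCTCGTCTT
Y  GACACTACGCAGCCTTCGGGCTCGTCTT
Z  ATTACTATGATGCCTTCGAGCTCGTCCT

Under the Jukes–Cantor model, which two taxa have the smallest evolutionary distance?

X–Y: 4/28 differ, p = 0.143, d = 0.158.
X–Z: 8/28 differ, p = 0.286, d = 0.360.
Y–Z: 8/28 differ, p = 0.286, d = 0.360.
The smallest distance is between X and Y.

X and Y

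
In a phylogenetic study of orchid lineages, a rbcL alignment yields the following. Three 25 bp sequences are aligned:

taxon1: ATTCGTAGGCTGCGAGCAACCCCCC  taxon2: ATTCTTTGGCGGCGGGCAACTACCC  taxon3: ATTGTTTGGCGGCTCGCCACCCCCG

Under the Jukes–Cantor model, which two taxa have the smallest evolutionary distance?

taxon1 and taxon2

taxon1–taxon2: 6/25 differ, p = 0.240, d = 0.289.
taxon1–taxon3: 8/25 differ, p = 0.320, d = 0.417.
taxon2–taxon3: 7/25 differ, p = 0.280, d = 0.351.
The smallest distance is between taxon1 and taxon2.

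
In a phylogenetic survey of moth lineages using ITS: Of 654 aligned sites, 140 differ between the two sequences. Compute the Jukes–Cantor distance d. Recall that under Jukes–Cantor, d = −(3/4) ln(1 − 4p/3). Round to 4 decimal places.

p = 140/654 ≈ 0.214067.
d = −(3/4) ln(1 − 4p/3) = −0.75 ln(1 − 0.285423) = −0.75 ln(0.714577)
  = −0.75 × (-0.336065) = 0.252049 substitutions/site.

0.2520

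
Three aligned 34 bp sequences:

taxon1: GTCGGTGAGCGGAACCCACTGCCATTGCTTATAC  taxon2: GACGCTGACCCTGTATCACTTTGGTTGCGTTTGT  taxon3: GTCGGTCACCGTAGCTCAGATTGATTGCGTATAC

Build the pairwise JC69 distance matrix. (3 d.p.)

d(taxon1,taxon2) = 0.824, d(taxon1,taxon3) = 0.423, d(taxon2,taxon3) = 0.535

taxon1–taxon2: 17/34 sites differ → p = 0.5, d = −0.75 ln(1 − 0.666667) = 0.823960 ≈ 0.824.
taxon1–taxon3: 11/34 sites differ → p ≈ 0.323529, d = −0.75 ln(1 − 0.431372) = 0.423397 ≈ 0.423.
taxon2–taxon3: 13/34 sites differ → p ≈ 0.382353, d = −0.75 ln(1 − 0.509804) = 0.534712 ≈ 0.535.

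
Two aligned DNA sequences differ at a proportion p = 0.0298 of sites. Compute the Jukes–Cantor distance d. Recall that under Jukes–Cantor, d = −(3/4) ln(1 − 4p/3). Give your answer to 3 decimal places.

d = −(3/4) ln(1 − 4p/3) = −0.75 ln(1 − 0.039733) = −0.75 ln(0.960267)
  = −0.75 × (-0.040544) = 0.030408 substitutions/site.

0.030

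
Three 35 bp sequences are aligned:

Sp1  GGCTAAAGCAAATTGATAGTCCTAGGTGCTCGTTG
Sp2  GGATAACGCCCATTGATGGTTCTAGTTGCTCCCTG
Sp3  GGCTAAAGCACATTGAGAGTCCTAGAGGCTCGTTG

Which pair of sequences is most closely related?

Sp1–Sp2: 9/35 differ, p = 0.257, d = 0.315.
Sp1–Sp3: 4/35 differ, p = 0.114, d = 0.124.
Sp2–Sp3: 10/35 differ, p = 0.286, d = 0.360.
The smallest distance is between Sp1 and Sp3.

Sp1 and Sp3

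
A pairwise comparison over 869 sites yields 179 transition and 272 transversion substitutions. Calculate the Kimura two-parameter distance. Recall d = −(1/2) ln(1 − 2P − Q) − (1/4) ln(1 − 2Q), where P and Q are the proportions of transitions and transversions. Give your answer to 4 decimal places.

P = 179/869 ≈ 0.205984 and Q = 272/869 ≈ 0.313003.
Under the Kimura two-parameter model, d = −½ ln(1 − 2P − Q) − ¼ ln(1 − 2Q).
1 − 2P − Q = 0.275029, giving −½ ln(0.275029) = 0.645439.
1 − 2Q = 0.373994, giving −¼ ln(0.373994) = 0.245879.
d = 0.645439 + 0.245879 = 0.891318.

0.8913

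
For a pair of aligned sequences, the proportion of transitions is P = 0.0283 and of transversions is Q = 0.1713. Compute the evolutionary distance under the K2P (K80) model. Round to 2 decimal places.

0.23

Under the Kimura two-parameter model, d = −½ ln(1 − 2P − Q) − ¼ ln(1 − 2Q).
1 − 2P − Q = 0.7721, giving −½ ln(0.7721) = 0.129321.
1 − 2Q = 0.6574, giving −¼ ln(0.6574) = 0.104866.
d = 0.129321 + 0.104866 = 0.234187.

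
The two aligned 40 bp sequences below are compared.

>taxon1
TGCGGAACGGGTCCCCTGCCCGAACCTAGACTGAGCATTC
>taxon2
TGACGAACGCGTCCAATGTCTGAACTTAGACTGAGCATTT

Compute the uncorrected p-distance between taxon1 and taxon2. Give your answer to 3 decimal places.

0.225

The sequences differ at 9 of 40 positions (sites 3, 4, 10, 15, 16, 19, 21, 26, 40).
p = 9/40 = 0.225.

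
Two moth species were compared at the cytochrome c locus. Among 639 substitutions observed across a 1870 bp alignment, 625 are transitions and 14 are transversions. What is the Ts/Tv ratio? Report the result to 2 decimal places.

R = 625/14 = 44.642857… ≈ 44.64 (to 2 d.p.).

44.64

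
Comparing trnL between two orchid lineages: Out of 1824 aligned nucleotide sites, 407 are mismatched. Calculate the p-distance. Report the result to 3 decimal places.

0.223

p = 407/1824 = 0.223135… ≈ 0.223 (to 3 d.p.).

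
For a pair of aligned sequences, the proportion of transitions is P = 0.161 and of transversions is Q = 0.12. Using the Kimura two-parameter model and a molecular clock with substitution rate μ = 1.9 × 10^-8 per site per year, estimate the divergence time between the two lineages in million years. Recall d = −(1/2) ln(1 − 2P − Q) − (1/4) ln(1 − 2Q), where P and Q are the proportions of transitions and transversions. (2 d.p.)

9.48

Under the Kimura two-parameter model, d = −½ ln(1 − 2P − Q) − ¼ ln(1 − 2Q).
1 − 2P − Q = 0.558, giving −½ ln(0.558) = 0.291698.
1 − 2Q = 0.76, giving −¼ ln(0.76) = 0.068609.
d = 0.291698 + 0.068609 = 0.360307.
Under a molecular clock d = 2μt, so t = d/(2μ) = 0.360307 / (2 × 1.9 × 10^-8) = 9.48 million years.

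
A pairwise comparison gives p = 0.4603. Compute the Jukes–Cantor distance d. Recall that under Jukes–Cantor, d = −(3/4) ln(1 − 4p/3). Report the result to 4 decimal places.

0.7134

d = −(3/4) ln(1 − 4p/3) = −0.75 ln(1 − 0.613733) = −0.75 ln(0.386267)
  = −0.75 × (-0.951226) = 0.713420 substitutions/site.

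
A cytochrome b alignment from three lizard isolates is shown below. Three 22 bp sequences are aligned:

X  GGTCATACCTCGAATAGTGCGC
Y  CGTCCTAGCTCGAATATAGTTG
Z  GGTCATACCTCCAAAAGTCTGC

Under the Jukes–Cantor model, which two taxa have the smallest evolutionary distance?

X and Z

X–Y: 8/22 differ, p = 0.364, d = 0.497.
X–Z: 4/22 differ, p = 0.182, d = 0.208.
Y–Z: 10/22 differ, p = 0.455, d = 0.699.
The smallest distance is between X and Z.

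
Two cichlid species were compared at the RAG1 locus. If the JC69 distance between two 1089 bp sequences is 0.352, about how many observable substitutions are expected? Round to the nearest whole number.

Invert JC69: p = (3/4)(1 − e^(−4d/3)) = 0.75 × (1 − e^(-0.469333)) = 0.75 × (1 − 0.625419) = 0.280936.
Expected differing sites = pL ≈ 0.280936 × 1089 = 305.939304 ≈ 306.

306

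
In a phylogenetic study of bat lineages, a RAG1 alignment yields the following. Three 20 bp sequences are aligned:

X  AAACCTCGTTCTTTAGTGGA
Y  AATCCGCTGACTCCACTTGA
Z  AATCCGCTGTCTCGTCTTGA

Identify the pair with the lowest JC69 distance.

Y and Z

X–Y: 9/20 differ, p = 0.450, d = 0.687.
X–Z: 9/20 differ, p = 0.450, d = 0.687.
Y–Z: 3/20 differ, p = 0.150, d = 0.167.
The smallest distance is between Y and Z.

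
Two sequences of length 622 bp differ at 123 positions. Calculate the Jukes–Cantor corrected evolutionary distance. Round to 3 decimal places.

p = 123/622 ≈ 0.197749.
d = −(3/4) ln(1 − 4p/3) = −0.75 ln(1 − 0.263665) = −0.75 ln(0.736335)
  = −0.75 × (-0.306070) = 0.229553 substitutions/site.

0.230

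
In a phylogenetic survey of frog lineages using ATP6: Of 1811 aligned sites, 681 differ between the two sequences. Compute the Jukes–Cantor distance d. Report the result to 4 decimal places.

0.5219

p = 681/1811 ≈ 0.376035.
d = −(3/4) ln(1 − 4p/3) = −0.75 ln(1 − 0.50138) = −0.75 ln(0.49862)
  = −0.75 × (-0.695911) = 0.521933 substitutions/site.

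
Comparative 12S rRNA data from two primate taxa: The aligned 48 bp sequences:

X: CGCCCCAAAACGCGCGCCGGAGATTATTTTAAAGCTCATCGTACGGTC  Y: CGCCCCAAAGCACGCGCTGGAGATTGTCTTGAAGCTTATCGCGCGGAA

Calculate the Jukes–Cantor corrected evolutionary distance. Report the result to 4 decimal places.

0.2735

The sequences differ at 11 of 48 sites, so p = 11/48 ≈ 0.229167.
d = −(3/4) ln(1 − 4p/3) = −0.75 ln(1 − 0.305556) = −0.75 ln(0.694444)
  = −0.75 × (-0.364644) = 0.273483 substitutions/site.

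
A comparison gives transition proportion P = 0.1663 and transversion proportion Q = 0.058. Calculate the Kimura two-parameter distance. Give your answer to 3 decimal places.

0.278

Under the Kimura two-parameter model, d = −½ ln(1 − 2P − Q) − ¼ ln(1 − 2Q).
1 − 2P − Q = 0.6094, giving −½ ln(0.6094) = 0.247640.
1 − 2Q = 0.884, giving −¼ ln(0.884) = 0.030825.
d = 0.247640 + 0.030825 = 0.278465.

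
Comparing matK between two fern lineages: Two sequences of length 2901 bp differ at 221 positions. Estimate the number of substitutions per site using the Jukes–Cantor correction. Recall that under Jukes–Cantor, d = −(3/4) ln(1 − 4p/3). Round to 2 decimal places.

0.08

p = 221/2901 ≈ 0.076181.
d = −(3/4) ln(1 − 4p/3) = −0.75 ln(1 − 0.101575) = −0.75 ln(0.898425)
  = −0.75 × (-0.107112) = 0.080334 substitutions/site.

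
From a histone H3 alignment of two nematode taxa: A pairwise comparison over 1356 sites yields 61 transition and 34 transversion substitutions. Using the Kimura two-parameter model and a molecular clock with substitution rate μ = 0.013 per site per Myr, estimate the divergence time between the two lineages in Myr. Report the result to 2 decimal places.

P = 61/1356 ≈ 0.044985 and Q = 34/1356 ≈ 0.025074.
Under the Kimura two-parameter model, d = −½ ln(1 − 2P − Q) − ¼ ln(1 − 2Q).
1 − 2P − Q = 0.884956, giving −½ ln(0.884956) = 0.061109.
1 − 2Q = 0.949852, giving −¼ ln(0.949852) = 0.012862.
d = 0.061109 + 0.012862 = 0.073971.
Under a molecular clock d = 2μt, so t = d/(2μ) = 0.073971 / (2 × 0.013) = 2.85 Myr.

2.85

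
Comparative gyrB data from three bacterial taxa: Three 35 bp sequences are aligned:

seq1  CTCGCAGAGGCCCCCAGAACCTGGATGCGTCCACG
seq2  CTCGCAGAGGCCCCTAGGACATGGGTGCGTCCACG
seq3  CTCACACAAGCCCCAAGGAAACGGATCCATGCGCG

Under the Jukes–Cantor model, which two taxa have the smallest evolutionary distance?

seq1–seq2: 4/35 differ, p = 0.114, d = 0.124.
seq1–seq3: 12/35 differ, p = 0.343, d = 0.458.
seq2–seq3: 11/35 differ, p = 0.314, d = 0.407.
The smallest distance is between seq1 and seq2.

seq1 and seq2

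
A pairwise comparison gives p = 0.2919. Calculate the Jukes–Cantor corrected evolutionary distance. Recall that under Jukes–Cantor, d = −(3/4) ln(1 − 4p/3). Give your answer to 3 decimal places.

0.370

d = −(3/4) ln(1 − 4p/3) = −0.75 ln(1 − 0.3892) = −0.75 ln(0.6108)
  = −0.75 × (-0.492986) = 0.369740 substitutions/site.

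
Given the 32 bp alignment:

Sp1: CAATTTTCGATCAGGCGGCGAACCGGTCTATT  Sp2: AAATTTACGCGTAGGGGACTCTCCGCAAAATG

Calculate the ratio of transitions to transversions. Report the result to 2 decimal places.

0.15

Transitions are A↔G and C↔T; transversions are all other mismatches.
Transitions: 2. Transversions: 13.
R = 2/13 = 0.153846… ≈ 0.15 (to 2 d.p.).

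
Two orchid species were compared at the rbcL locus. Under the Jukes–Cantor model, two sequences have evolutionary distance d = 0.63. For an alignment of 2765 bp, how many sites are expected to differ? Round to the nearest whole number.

Invert JC69: p = (3/4)(1 − e^(−4d/3)) = 0.75 × (1 − e^(-0.84)) = 0.75 × (1 − 0.431711) = 0.426217.
Expected differing sites = pL ≈ 0.426217 × 2765 = 1178.490005 ≈ 1178.

1178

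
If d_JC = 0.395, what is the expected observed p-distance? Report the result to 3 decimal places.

p = (3/4)(1 − e^(−4d/3)) = 0.75 × (1 − e^(-0.526667)) = 0.75 × (1 − 0.590570) = 0.307073.

0.307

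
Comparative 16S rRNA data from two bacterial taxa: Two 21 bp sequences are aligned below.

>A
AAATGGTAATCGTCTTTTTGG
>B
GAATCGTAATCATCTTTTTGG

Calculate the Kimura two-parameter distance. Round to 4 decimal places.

0.1610

Of 21 sites, 2 differences are transitions and 1 are transversions, so P = 2/21 ≈ 0.095238 and Q = 1/21 ≈ 0.047619.
Under the Kimura two-parameter model, d = −½ ln(1 − 2P − Q) − ¼ ln(1 − 2Q).
1 − 2P − Q = 0.761905, giving −½ ln(0.761905) = 0.135967.
1 − 2Q = 0.904762, giving −¼ ln(0.904762) = 0.025021.
d = 0.135967 + 0.025021 = 0.160988.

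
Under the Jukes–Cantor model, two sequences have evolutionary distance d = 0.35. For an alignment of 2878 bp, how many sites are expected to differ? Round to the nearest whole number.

805

Invert JC69: p = (3/4)(1 − e^(−4d/3)) = 0.75 × (1 − e^(-0.466667)) = 0.75 × (1 − 0.627089) = 0.279683.
Expected differing sites = pL ≈ 0.279683 × 2878 = 804.927674 ≈ 805.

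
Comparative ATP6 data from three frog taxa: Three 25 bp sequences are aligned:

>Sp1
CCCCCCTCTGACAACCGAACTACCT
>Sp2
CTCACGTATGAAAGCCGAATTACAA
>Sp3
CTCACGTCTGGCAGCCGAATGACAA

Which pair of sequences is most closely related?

Sp1–Sp2: 9/25 differ, p = 0.360, d = 0.490.
Sp1–Sp3: 9/25 differ, p = 0.360, d = 0.490.
Sp2–Sp3: 4/25 differ, p = 0.160, d = 0.180.
The smallest distance is between Sp2 and Sp3.

Sp2 and Sp3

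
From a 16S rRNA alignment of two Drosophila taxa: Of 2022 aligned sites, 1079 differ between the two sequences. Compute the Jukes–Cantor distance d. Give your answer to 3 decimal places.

0.932

p = 1079/2022 ≈ 0.53363.
d = −(3/4) ln(1 − 4p/3) = −0.75 ln(1 − 0.711507) = −0.75 ln(0.288493)
  = −0.75 × (-1.243084) = 0.932313 substitutions/site.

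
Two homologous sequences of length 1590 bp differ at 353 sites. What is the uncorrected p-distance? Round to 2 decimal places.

p = 353/1590 = 0.222012… ≈ 0.22 (to 2 d.p.).

0.22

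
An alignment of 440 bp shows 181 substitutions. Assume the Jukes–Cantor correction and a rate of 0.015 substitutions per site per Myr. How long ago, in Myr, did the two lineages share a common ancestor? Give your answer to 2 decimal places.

p = 181/440 ≈ 0.411364.
d = −(3/4) ln(1 − 4p/3) = −0.75 ln(1 − 0.548485) = −0.75 ln(0.451515)
  = −0.75 × (-0.795147) = 0.596360 substitutions/site.
Under a molecular clock d = 2μt, so t = d/(2μ) = 0.596360 / (2 × 0.015) = 19.88 Myr.

19.88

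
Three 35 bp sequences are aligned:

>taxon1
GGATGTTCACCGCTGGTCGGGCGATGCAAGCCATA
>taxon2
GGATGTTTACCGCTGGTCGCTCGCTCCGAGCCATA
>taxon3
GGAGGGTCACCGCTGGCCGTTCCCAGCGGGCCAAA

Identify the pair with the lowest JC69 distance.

taxon1 and taxon2

taxon1–taxon2: 6/35 differ, p = 0.171, d = 0.195.
taxon1–taxon3: 11/35 differ, p = 0.314, d = 0.407.
taxon2–taxon3: 10/35 differ, p = 0.286, d = 0.360.
The smallest distance is between taxon1 and taxon2.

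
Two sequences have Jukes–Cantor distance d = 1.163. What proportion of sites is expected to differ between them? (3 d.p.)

0.591

p = (3/4)(1 − e^(−4d/3)) = 0.75 × (1 − e^(-1.550667)) = 0.75 × (1 − 0.212106) = 0.590921.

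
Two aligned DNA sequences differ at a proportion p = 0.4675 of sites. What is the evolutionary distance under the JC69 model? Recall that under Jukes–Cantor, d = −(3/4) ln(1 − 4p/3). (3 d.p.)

d = −(3/4) ln(1 − 4p/3) = −0.75 ln(1 − 0.623333) = −0.75 ln(0.376667)
  = −0.75 × (-0.976394) = 0.732296 substitutions/site.

0.732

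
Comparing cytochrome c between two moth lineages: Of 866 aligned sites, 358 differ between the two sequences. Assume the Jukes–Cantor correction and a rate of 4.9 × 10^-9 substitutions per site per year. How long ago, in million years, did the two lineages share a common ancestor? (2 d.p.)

p = 358/866 ≈ 0.413395.
d = −(3/4) ln(1 − 4p/3) = −0.75 ln(1 − 0.551193) = −0.75 ln(0.448807)
  = −0.75 × (-0.801162) = 0.600872 substitutions/site.
Under a molecular clock d = 2μt, so t = d/(2μ) = 0.600872 / (2 × 4.9 × 10^-9) = 61.31 million years.

61.31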